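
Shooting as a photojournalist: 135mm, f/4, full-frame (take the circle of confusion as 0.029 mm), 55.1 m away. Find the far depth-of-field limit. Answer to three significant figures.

Hyperfocal distance H = f²/(N·c) + f = 135²/(4 × 0.029) + 135 = 18225/0.116 + 135 ≈ 157247.1 mm ≈ 157.2 m.
Far limit Df = s·(H − f)/(H − s) = 55100 × (157247.1 − 135) / (157247.1 − 55100) = 55100 × 157112.1 / 102147.1 ≈ 84749 mm ≈ 84.7 m.

84.7 m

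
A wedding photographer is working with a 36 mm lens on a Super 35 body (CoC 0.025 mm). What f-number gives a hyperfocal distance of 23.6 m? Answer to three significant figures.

Rearrange H = f²/(N·c) + f for N: N = f² / ((H − f)·c).
N = 36² / ((23600 − 36) × 0.025) = 1296 / 589.1 ≈ 2.20.

f/2.20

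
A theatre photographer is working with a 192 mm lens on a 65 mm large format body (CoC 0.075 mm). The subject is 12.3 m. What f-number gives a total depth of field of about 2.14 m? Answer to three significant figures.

Write h = H − f = f²/(N·c). The thin-lens limits are Dn = s·h/(h + (s−f)) and Df = s·h/(h − (s−f)), so DoF = Df − Dn = 2·s·(s−f)·h / (h² − (s−f)²).
That is a quadratic in h: DoF·h² − 2·s·(s−f)·h − DoF·(s−f)² = 0 ⇒ h = (s−f)·(s + √(s² + DoF²)) / DoF = 12108 × (12300 + √(12300² + 2140²)) / 2140 = 12108 × (12300 + 12484.8) / 2140 ≈ 140231 mm.
Then N = f²/(c·h) = 192² / (0.075 × 140231) = 36864 / 10517 ≈ 3.51.

f/3.51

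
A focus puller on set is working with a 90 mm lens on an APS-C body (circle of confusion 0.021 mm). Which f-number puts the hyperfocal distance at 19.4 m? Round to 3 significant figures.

Rearrange H = f²/(N·c) + f for N: N = f² / ((H − f)·c).
N = 90² / ((19400 − 90) × 0.021) = 8100 / 405.5 ≈ 20.

f/20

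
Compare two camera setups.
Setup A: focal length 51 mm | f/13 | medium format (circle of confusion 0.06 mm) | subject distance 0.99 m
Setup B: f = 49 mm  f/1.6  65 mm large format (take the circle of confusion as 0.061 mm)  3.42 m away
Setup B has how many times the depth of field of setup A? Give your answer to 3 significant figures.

1.58

Setup A: H = 51²/(13×0.06) + 51 ≈ 3385.6 mm; DoF = Df − Dn = 1378.05 − 772.48 ≈ 605.57 mm.
Setup B: H = 49²/(1.6×0.061) + 49 ≈ 24649.4 mm; DoF = Df − Dn = 3963.06 − 3007.84 ≈ 955.22 mm.
Ratio = 955.22 / 605.57 ≈ 1.58.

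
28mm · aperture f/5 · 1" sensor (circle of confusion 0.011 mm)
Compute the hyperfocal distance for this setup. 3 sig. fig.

14.3 m

Hyperfocal distance H = f²/(N·c) + f = 28²/(5 × 0.011) + 28 = 784/0.055 + 28 ≈ 14282.5 mm ≈ 14.3 m.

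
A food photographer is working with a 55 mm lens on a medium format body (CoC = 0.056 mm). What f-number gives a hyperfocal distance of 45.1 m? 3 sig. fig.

f/1.20

Rearrange H = f²/(N·c) + f for N: N = f² / ((H − f)·c).
N = 55² / ((45100 − 55) × 0.056) = 3025 / 2523 ≈ 1.20.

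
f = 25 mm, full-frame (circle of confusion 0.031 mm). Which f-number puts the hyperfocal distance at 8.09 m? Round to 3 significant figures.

Rearrange H = f²/(N·c) + f for N: N = f² / ((H − f)·c).
N = 25² / ((8090 − 25) × 0.031) = 625 / 250.0 ≈ 2.50.

f/2.50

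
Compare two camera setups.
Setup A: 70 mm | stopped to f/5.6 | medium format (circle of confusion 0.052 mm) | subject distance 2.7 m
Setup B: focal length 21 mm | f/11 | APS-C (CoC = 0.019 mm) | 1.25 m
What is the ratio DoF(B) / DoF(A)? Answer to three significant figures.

Setup A: H = 70²/(5.6×0.052) + 70 ≈ 16896.9 mm; DoF = Df − Dn = 3200.18 − 2335.04 ≈ 865.14 mm.
Setup B: H = 21²/(11×0.019) + 21 ≈ 2131.0 mm; DoF = Df − Dn = 2993.7 − 789.9 ≈ 2203.8 mm.
Ratio = 2203.8 / 865.14 ≈ 2.55.

2.55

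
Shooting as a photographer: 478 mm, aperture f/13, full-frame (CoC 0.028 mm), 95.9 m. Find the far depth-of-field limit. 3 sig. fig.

Hyperfocal distance H = f²/(N·c) + f = 478²/(13 × 0.028) + 478 = 228484/0.364 + 478 ≈ 628181.3 mm ≈ 628.2 m.
Far limit Df = s·(H − f)/(H − s) = 95900 × (628181.3 − 478) / (628181.3 − 95900) = 95900 × 627703.3 / 532281.3 ≈ 113092 mm ≈ 113 m.

113 m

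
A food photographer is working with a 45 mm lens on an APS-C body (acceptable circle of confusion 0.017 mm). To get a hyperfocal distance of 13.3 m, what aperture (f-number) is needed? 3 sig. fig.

Rearrange H = f²/(N·c) + f for N: N = f² / ((H − f)·c).
N = 45² / ((13300 − 45) × 0.017) = 2025 / 225.3 ≈ 8.99.

f/8.99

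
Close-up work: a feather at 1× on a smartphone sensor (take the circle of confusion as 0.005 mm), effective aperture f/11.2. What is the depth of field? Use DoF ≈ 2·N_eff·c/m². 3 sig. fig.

0.112 mm

At magnification m, DoF ≈ 2·N_eff·c/m² = 2 × 11.2 × 0.005 / 1² = 0.112 / 1 ≈ 0.112 mm.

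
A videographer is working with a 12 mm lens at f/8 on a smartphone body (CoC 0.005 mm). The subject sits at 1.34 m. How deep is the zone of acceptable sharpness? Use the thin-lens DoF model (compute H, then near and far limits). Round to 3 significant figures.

1.14 m

Hyperfocal distance H = f²/(N·c) + f = 12²/(8 × 0.005) + 12 = 144/0.04 + 12 ≈ 3612.0 mm ≈ 3.612 m.
Near limit Dn = s·(H − f)/(H + s − 2f) = 1340 × (3612.0 − 12) / (3612.0 + 1340 − 2 × 12) = 1340 × 3600.0 / 4928.0 ≈ 978.9 mm.
Far limit Df = s·(H − f)/(H − s) = 1340 × (3612.0 − 12) / (3612.0 − 1340) = 1340 × 3600.0 / 2272.0 ≈ 2123.2 mm.
Depth of field = Df − Dn = 2123.2 − 978.9 ≈ 1144.3 mm ≈ 1.14 m.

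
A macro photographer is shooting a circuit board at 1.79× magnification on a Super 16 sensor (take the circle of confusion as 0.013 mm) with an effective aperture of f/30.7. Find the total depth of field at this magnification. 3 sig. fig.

At magnification m, DoF ≈ 2·N_eff·c/m² = 2 × 30.7 × 0.013 / 1.79² = 0.7982 / 3.204 ≈ 0.249 mm.

0.249 mm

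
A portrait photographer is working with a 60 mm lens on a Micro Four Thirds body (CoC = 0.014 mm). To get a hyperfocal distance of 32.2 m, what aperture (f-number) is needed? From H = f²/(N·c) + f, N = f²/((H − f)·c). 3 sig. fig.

Rearrange H = f²/(N·c) + f for N: N = f² / ((H − f)·c).
N = 60² / ((32200 − 60) × 0.014) = 3600 / 450.0 ≈ 8.

f/8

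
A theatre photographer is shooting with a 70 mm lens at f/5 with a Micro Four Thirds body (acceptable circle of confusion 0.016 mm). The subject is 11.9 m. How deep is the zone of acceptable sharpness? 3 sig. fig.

Hyperfocal distance H = f²/(N·c) + f = 70²/(5 × 0.016) + 70 = 4900/0.08 + 70 ≈ 61320.0 mm ≈ 61.32 m.
Near limit Dn = s·(H − f)/(H + s − 2f) = 11900 × (61320.0 − 70) / (61320.0 + 11900 − 2 × 70) = 11900 × 61250.0 / 73080.0 ≈ 9973.7 mm.
Far limit Df = s·(H − f)/(H − s) = 11900 × (61320.0 − 70) / (61320.0 − 11900) = 11900 × 61250.0 / 49420.0 ≈ 14748.6 mm.
Depth of field = Df − Dn = 14748.6 − 9973.7 ≈ 4774.9 mm ≈ 4.77 m.

4.77 m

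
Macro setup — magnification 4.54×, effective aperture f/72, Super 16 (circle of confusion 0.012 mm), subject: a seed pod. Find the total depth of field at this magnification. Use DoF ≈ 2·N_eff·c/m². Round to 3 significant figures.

At magnification m, DoF ≈ 2·N_eff·c/m² = 2 × 72 × 0.012 / 4.54² = 1.728 / 20.61 ≈ 0.0838 mm.

0.0838 mm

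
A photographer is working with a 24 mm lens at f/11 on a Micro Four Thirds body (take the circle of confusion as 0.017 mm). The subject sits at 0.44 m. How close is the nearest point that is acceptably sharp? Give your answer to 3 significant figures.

Hyperfocal distance H = f²/(N·c) + f = 24²/(11 × 0.017) + 24 = 576/0.187 + 24 ≈ 3104.2 mm ≈ 3.104 m.
Near limit Dn = s·(H − f)/(H + s − 2f) = 440 × (3104.2 − 24) / (3104.2 + 440 − 2 × 24) = 440 × 3080.2 / 3496.2 ≈ 387.65 mm.

388 mm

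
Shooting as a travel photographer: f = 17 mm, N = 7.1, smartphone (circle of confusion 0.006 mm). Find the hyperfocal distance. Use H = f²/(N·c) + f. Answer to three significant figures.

Hyperfocal distance H = f²/(N·c) + f = 17²/(7.1 × 0.006) + 17 = 289/0.0426 + 17 ≈ 6801.0 mm ≈ 6.80 m.

6.80 m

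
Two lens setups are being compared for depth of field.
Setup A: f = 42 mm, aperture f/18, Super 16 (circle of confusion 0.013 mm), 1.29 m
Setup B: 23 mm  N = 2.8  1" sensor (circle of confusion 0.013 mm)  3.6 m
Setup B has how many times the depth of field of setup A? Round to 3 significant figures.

Setup A: H = 42²/(18×0.013) + 42 ≈ 7580.5 mm; DoF = Df − Dn = 1545.93 − 1106.77 ≈ 439.16 mm.
Setup B: H = 23²/(2.8×0.013) + 23 ≈ 14556.0 mm; DoF = Df − Dn = 4775.4 − 2888.9 ≈ 1886.5 mm.
Ratio = 1886.5 / 439.16 ≈ 4.30.

4.30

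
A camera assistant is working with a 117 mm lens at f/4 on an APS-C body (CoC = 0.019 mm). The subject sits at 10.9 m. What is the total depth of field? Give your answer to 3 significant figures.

1.31 m

Hyperfocal distance H = f²/(N·c) + f = 117²/(4 × 0.019) + 117 = 13689/0.076 + 117 ≈ 180235.4 mm ≈ 180.2 m.
Near limit Dn = s·(H − f)/(H + s − 2f) = 10900 × (180235.4 − 117) / (180235.4 + 10900 − 2 × 117) = 10900 × 180118.4 / 190901.4 ≈ 10284.3 mm.
Far limit Df = s·(H − f)/(H − s) = 10900 × (180235.4 − 117) / (180235.4 − 10900) = 10900 × 180118.4 / 169335.4 ≈ 11594.1 mm.
Depth of field = Df − Dn = 11594.1 − 10284.3 ≈ 1309.8 mm ≈ 1.31 m.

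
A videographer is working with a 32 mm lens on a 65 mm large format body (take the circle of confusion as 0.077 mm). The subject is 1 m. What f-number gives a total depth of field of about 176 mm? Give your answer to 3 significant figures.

Write h = H − f = f²/(N·c). The thin-lens limits are Dn = s·h/(h + (s−f)) and Df = s·h/(h − (s−f)), so DoF = Df − Dn = 2·s·(s−f)·h / (h² − (s−f)²).
That is a quadratic in h: DoF·h² − 2·s·(s−f)·h − DoF·(s−f)² = 0 ⇒ h = (s−f)·(s + √(s² + DoF²)) / DoF = 968 × (1000 + √(1000² + 176²)) / 176 = 968 × (1000 + 1015.37) / 176 ≈ 11085 mm.
Then N = f²/(c·h) = 32² / (0.077 × 11085) = 1024 / 853.51 ≈ 1.20.

f/1.20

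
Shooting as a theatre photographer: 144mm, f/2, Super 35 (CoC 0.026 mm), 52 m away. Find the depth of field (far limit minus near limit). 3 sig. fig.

13.8 m

Hyperfocal distance H = f²/(N·c) + f = 144²/(2 × 0.026) + 144 = 20736/0.052 + 144 ≈ 398913.2 mm ≈ 398.9 m.
Near limit Dn = s·(H − f)/(H + s − 2f) = 52000 × (398913.2 − 144) / (398913.2 + 52000 − 2 × 144) = 52000 × 398769.2 / 450625.2 ≈ 46016 mm.
Far limit Df = s·(H − f)/(H − s) = 52000 × (398913.2 − 144) / (398913.2 − 52000) = 52000 × 398769.2 / 346913.2 ≈ 59773 mm.
Depth of field = Df − Dn = 59773 − 46016 ≈ 13757 mm ≈ 13.8 m.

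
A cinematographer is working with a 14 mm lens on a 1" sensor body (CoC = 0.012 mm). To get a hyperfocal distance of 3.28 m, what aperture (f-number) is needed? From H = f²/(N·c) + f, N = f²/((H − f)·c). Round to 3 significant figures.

f/5

Rearrange H = f²/(N·c) + f for N: N = f² / ((H − f)·c).
N = 14² / ((3280 − 14) × 0.012) = 196 / 39.19 ≈ 5.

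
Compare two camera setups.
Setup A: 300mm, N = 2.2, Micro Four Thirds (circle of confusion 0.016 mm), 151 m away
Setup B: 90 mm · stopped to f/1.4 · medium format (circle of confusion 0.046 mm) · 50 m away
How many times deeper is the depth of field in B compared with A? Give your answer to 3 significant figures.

2.64

Setup A: H = 300²/(2.2×0.016) + 300 ≈ 2557118.2 mm; DoF = Df − Dn = 160457 − 142595 ≈ 17862 mm.
Setup B: H = 90²/(1.4×0.046) + 90 ≈ 125866.4 mm; DoF = Df − Dn = 82893 − 35796 ≈ 47097 mm.
Ratio = 47097 / 17862 ≈ 2.64.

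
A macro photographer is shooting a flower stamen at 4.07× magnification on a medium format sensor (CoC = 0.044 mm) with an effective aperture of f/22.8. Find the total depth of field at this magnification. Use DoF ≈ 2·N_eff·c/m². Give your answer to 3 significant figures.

At magnification m, DoF ≈ 2·N_eff·c/m² = 2 × 22.8 × 0.044 / 4.07² = 2.006 / 16.56 ≈ 0.121 mm.

0.121 mm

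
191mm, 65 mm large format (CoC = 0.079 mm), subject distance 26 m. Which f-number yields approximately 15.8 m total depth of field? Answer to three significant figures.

f/5.01

Write h = H − f = f²/(N·c). The thin-lens limits are Dn = s·h/(h + (s−f)) and Df = s·h/(h − (s−f)), so DoF = Df − Dn = 2·s·(s−f)·h / (h² − (s−f)²).
That is a quadratic in h: DoF·h² − 2·s·(s−f)·h − DoF·(s−f)² = 0 ⇒ h = (s−f)·(s + √(s² + DoF²)) / DoF = 25809 × (26000 + √(26000² + 15800²)) / 15800 = 25809 × (26000 + 30424.3) / 15800 ≈ 92168 mm.
Then N = f²/(c·h) = 191² / (0.079 × 92168) = 36481 / 7281.3 ≈ 5.01.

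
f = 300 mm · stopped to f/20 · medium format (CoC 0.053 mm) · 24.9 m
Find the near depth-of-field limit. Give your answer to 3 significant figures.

Hyperfocal distance H = f²/(N·c) + f = 300²/(20 × 0.053) + 300 = 90000/1.06 + 300 ≈ 85205.7 mm ≈ 85.21 m.
Near limit Dn = s·(H − f)/(H + s − 2f) = 24900 × (85205.7 − 300) / (85205.7 + 24900 − 2 × 300) = 24900 × 84905.7 / 109505.7 ≈ 19306 mm ≈ 19.3 m.

19.3 m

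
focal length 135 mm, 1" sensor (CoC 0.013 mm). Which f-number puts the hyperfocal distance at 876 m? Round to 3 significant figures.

Rearrange H = f²/(N·c) + f for N: N = f² / ((H − f)·c).
N = 135² / ((876000 − 135) × 0.013) = 18225 / 11386 ≈ 1.60.

f/1.60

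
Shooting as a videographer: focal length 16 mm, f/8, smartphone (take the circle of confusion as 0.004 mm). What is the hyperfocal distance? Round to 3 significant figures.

8.02 m

Hyperfocal distance H = f²/(N·c) + f = 16²/(8 × 0.004) + 16 = 256/0.032 + 16 ≈ 8016.0 mm ≈ 8.02 m.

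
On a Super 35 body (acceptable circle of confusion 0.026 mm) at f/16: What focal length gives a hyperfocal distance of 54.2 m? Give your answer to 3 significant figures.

From H = f²/(N·c) + f, with f ≪ H: f ≈ √(H·N·c) = √(54200 × 16 × 0.026) = √22547 ≈ 150.2 mm.
The +f correction barely moves this — solving exactly, f² + N·c·f − N·c·H = 0 ⇒ f = (−N·c + √((N·c)² + 4·N·c·H))/2 = (−0.416 + √90189)/2 ≈ 149.95 mm, so f ≈ 150 mm.

150 mm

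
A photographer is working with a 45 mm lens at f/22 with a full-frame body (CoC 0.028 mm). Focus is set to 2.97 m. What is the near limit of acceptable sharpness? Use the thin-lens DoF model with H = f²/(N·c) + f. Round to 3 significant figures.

Hyperfocal distance H = f²/(N·c) + f = 45²/(22 × 0.028) + 45 = 2025/0.616 + 45 ≈ 3332.3 mm ≈ 3.332 m.
Near limit Dn = s·(H − f)/(H + s − 2f) = 2970 × (3332.3 − 45) / (3332.3 + 2970 − 2 × 45) = 2970 × 3287.3 / 6212.3 ≈ 1571.6 mm ≈ 1.57 m.

1.57 m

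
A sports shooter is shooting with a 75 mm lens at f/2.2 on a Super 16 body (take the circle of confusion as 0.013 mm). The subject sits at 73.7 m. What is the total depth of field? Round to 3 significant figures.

64.2 m

Hyperfocal distance H = f²/(N·c) + f = 75²/(2.2 × 0.013) + 75 = 5625/0.0286 + 75 ≈ 196753.3 mm ≈ 196.8 m.
Near limit Dn = s·(H − f)/(H + s − 2f) = 73700 × (196753.3 − 75) / (196753.3 + 73700 − 2 × 75) = 73700 × 196678.3 / 270303.3 ≈ 53626 mm.
Far limit Df = s·(H − f)/(H − s) = 73700 × (196753.3 − 75) / (196753.3 − 73700) = 73700 × 196678.3 / 123053.3 ≈ 117796 mm.
Depth of field = Df − Dn = 117796 − 53626 ≈ 64170 mm ≈ 64.2 m.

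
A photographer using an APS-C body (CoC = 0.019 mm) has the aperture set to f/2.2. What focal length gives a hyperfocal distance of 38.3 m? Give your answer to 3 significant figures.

40.0 mm

From H = f²/(N·c) + f, with f ≪ H: f ≈ √(H·N·c) = √(38300 × 2.2 × 0.019) = √1600.9 ≈ 40.01 mm.
The +f correction barely moves this — solving exactly, f² + N·c·f − N·c·H = 0 ⇒ f = (−N·c + √((N·c)² + 4·N·c·H))/2 = (−0.0418 + √6403.8)/2 ≈ 39.991 mm, so f ≈ 40.0 mm.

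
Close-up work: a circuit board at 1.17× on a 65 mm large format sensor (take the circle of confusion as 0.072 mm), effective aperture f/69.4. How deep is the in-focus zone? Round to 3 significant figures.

7.30 mm

At magnification m, DoF ≈ 2·N_eff·c/m² = 2 × 69.4 × 0.072 / 1.17² = 9.994 / 1.369 ≈ 7.3 mm.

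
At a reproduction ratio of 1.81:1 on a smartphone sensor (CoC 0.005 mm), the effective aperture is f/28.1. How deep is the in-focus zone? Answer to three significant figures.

0.0858 mm

At magnification m, DoF ≈ 2·N_eff·c/m² = 2 × 28.1 × 0.005 / 1.81² = 0.281 / 3.276 ≈ 0.0858 mm.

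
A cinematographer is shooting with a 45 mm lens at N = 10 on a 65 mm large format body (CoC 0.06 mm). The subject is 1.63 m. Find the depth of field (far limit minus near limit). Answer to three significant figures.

Hyperfocal distance H = f²/(N·c) + f = 45²/(10 × 0.06) + 45 = 2025/0.6 + 45 ≈ 3420.0 mm ≈ 3.420 m.
Near limit Dn = s·(H − f)/(H + s − 2f) = 1630 × (3420.0 − 45) / (3420.0 + 1630 − 2 × 45) = 1630 × 3375.0 / 4960.0 ≈ 1109.1 mm.
Far limit Df = s·(H − f)/(H − s) = 1630 × (3420.0 − 45) / (3420.0 − 1630) = 1630 × 3375.0 / 1790.0 ≈ 3073.3 mm.
Depth of field = Df − Dn = 3073.3 − 1109.1 ≈ 1964.2 mm ≈ 1.96 m.

1.96 m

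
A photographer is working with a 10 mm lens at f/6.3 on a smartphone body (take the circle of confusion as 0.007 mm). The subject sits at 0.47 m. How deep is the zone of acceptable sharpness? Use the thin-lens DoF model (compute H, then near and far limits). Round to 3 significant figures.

Hyperfocal distance H = f²/(N·c) + f = 10²/(6.3 × 0.007) + 10 = 100/0.0441 + 10 ≈ 2277.6 mm ≈ 2.278 m.
Near limit Dn = s·(H − f)/(H + s − 2f) = 470 × (2277.6 − 10) / (2277.6 + 470 − 2 × 10) = 470 × 2267.6 / 2727.6 ≈ 390.74 mm.
Far limit Df = s·(H − f)/(H − s) = 470 × (2277.6 − 10) / (2277.6 − 470) = 470 × 2267.6 / 1807.6 ≈ 589.61 mm.
Depth of field = Df − Dn = 589.61 − 390.74 ≈ 198.87 mm.

199 mm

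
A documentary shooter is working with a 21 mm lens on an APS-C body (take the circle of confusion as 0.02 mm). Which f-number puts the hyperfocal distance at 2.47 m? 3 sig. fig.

f/9

Rearrange H = f²/(N·c) + f for N: N = f² / ((H − f)·c).
N = 21² / ((2470 − 21) × 0.02) = 441 / 48.98 ≈ 9.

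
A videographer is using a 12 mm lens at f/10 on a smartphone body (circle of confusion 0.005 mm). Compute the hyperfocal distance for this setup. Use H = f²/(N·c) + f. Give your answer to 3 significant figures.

2.89 m

Hyperfocal distance H = f²/(N·c) + f = 12²/(10 × 0.005) + 12 = 144/0.05 + 12 ≈ 2892.0 mm ≈ 2.89 m.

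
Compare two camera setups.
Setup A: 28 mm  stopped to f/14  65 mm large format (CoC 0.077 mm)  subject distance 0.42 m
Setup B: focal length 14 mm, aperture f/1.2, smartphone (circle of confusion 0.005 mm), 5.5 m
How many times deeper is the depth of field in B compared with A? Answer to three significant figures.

2.98

Setup A: H = 28²/(14×0.077) + 28 ≈ 755.3 mm; DoF = Df − Dn = 911.06 − 272.90 ≈ 638.16 mm.
Setup B: H = 14²/(1.2×0.005) + 14 ≈ 32680.7 mm; DoF = Df − Dn = 6610.1 − 4709.2 ≈ 1900.9 mm.
Ratio = 1900.9 / 638.16 ≈ 2.98.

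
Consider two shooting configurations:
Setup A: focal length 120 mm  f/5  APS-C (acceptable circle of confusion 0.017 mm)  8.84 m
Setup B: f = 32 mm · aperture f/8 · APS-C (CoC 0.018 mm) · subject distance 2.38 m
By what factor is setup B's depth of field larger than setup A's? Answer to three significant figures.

1.93

Setup A: H = 120²/(5×0.017) + 120 ≈ 169531.8 mm; DoF = Df − Dn = 9319.71 − 8407.26 ≈ 912.45 mm.
Setup B: H = 32²/(8×0.018) + 32 ≈ 7143.1 mm; DoF = Df − Dn = 3553.2 − 1789.2 ≈ 1764.0 mm.
Ratio = 1764.0 / 912.45 ≈ 1.93.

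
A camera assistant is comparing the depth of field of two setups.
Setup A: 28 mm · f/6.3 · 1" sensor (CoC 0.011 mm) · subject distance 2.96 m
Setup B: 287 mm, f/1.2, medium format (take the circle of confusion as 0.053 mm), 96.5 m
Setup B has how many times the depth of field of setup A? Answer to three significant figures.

Setup A: H = 28²/(6.3×0.011) + 28 ≈ 11341.1 mm; DoF = Df − Dn = 3995.5 − 2350.8 ≈ 1644.7 mm.
Setup B: H = 287²/(1.2×0.053) + 287 ≈ 1295397.1 mm; DoF = Df − Dn = 104244 − 89827 ≈ 14417 mm.
Ratio = 14417 / 1644.7 ≈ 8.77.

8.77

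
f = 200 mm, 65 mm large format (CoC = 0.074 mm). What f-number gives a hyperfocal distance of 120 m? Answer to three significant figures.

Rearrange H = f²/(N·c) + f for N: N = f² / ((H − f)·c).
N = 200² / ((120000 − 200) × 0.074) = 40000 / 8865 ≈ 4.51.

f/4.51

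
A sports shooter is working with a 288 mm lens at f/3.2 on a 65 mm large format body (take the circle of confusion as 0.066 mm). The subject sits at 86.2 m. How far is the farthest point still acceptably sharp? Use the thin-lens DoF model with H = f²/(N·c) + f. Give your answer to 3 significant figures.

110 m

Hyperfocal distance H = f²/(N·c) + f = 288²/(3.2 × 0.066) + 288 = 82944/0.2112 + 288 ≈ 393015.3 mm ≈ 393.0 m.
Far limit Df = s·(H − f)/(H − s) = 86200 × (393015.3 − 288) / (393015.3 − 86200) = 86200 × 392727.3 / 306815.3 ≈ 110337 mm ≈ 110 m.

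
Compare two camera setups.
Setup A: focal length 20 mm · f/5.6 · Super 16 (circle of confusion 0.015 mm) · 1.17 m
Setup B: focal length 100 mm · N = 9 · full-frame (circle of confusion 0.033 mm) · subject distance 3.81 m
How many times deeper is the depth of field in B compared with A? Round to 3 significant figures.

Setup A: H = 20²/(5.6×0.015) + 20 ≈ 4781.9 mm; DoF = Df − Dn = 1542.52 − 942.41 ≈ 600.11 mm.
Setup B: H = 100²/(9×0.033) + 100 ≈ 33770.0 mm; DoF = Df − Dn = 4281.80 − 3431.85 ≈ 849.95 mm.
Ratio = 849.95 / 600.11 ≈ 1.42.

1.42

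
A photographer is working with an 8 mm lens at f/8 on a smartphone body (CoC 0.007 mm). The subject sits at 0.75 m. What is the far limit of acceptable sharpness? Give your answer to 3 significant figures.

Hyperfocal distance H = f²/(N·c) + f = 8²/(8 × 0.007) + 8 = 64/0.056 + 8 ≈ 1150.9 mm ≈ 1.151 m.
Far limit Df = s·(H − f)/(H − s) = 750 × (1150.9 − 8) / (1150.9 − 750) = 750 × 1142.9 / 400.9 ≈ 2138.3 mm ≈ 2.14 m.

2.14 m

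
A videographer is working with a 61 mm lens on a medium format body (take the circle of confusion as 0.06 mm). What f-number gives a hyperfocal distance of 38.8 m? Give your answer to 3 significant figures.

f/1.60

Rearrange H = f²/(N·c) + f for N: N = f² / ((H − f)·c).
N = 61² / ((38800 − 61) × 0.06) = 3721 / 2324 ≈ 1.60.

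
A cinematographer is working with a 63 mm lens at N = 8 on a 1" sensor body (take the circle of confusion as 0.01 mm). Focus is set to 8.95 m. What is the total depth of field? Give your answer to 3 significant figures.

3.31 m

Hyperfocal distance H = f²/(N·c) + f = 63²/(8 × 0.01) + 63 = 3969/0.08 + 63 ≈ 49675.5 mm ≈ 49.68 m.
Near limit Dn = s·(H − f)/(H + s − 2f) = 8950 × (49675.5 − 63) / (49675.5 + 8950 − 2 × 63) = 8950 × 49612.5 / 58499.5 ≈ 7590.4 mm.
Far limit Df = s·(H − f)/(H − s) = 8950 × (49675.5 − 63) / (49675.5 − 8950) = 8950 × 49612.5 / 40725.5 ≈ 10903.0 mm.
Depth of field = Df − Dn = 10903.0 − 7590.4 ≈ 3312.6 mm ≈ 3.31 m.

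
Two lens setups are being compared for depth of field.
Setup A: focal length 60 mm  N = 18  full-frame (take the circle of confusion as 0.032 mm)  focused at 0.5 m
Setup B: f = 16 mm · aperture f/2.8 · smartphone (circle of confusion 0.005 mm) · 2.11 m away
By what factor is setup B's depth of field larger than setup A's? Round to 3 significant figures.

Setup A: H = 60²/(18×0.032) + 60 ≈ 6310.0 mm; DoF = Df − Dn = 537.866 − 467.115 ≈ 70.751 mm.
Setup B: H = 16²/(2.8×0.005) + 16 ≈ 18301.7 mm; DoF = Df − Dn = 2382.88 − 1893.20 ≈ 489.68 mm.
Ratio = 489.68 / 70.751 ≈ 6.92.

6.92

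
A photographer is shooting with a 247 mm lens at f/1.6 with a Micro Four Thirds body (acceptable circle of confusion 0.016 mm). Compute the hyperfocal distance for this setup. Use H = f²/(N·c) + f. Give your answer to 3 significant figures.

Hyperfocal distance H = f²/(N·c) + f = 247²/(1.6 × 0.016) + 247 = 61009/0.0256 + 247 ≈ 2383411.1 mm ≈ 2380 m.

2380 m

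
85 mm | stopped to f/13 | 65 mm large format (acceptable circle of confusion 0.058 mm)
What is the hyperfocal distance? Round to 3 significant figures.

Hyperfocal distance H = f²/(N·c) + f = 85²/(13 × 0.058) + 85 = 7225/0.754 + 85 ≈ 9667.2 mm ≈ 9.67 m.

9.67 m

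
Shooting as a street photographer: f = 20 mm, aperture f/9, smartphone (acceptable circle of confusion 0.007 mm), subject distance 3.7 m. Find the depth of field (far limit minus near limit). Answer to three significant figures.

Hyperfocal distance H = f²/(N·c) + f = 20²/(9 × 0.007) + 20 = 400/0.063 + 20 ≈ 6369.2 mm ≈ 6.369 m.
Near limit Dn = s·(H − f)/(H + s − 2f) = 3700 × (6369.2 − 20) / (6369.2 + 3700 − 2 × 20) = 3700 × 6349.2 / 10029.2 ≈ 2342.4 mm.
Far limit Df = s·(H − f)/(H − s) = 3700 × (6369.2 − 20) / (6369.2 − 3700) = 3700 × 6349.2 / 2669.2 ≈ 8801.1 mm.
Depth of field = Df − Dn = 8801.1 − 2342.4 ≈ 6458.7 mm ≈ 6.46 m.

6.46 m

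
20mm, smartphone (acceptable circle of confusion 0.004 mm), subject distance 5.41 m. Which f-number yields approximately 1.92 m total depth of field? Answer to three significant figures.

Write h = H − f = f²/(N·c). The thin-lens limits are Dn = s·h/(h + (s−f)) and Df = s·h/(h − (s−f)), so DoF = Df − Dn = 2·s·(s−f)·h / (h² − (s−f)²).
That is a quadratic in h: DoF·h² − 2·s·(s−f)·h − DoF·(s−f)² = 0 ⇒ h = (s−f)·(s + √(s² + DoF²)) / DoF = 5390 × (5410 + √(5410² + 1920²)) / 1920 = 5390 × (5410 + 5740.60) / 1920 ≈ 31303 mm.
Then N = f²/(c·h) = 20² / (0.004 × 31303) = 400 / 125.21 ≈ 3.19.

f/3.19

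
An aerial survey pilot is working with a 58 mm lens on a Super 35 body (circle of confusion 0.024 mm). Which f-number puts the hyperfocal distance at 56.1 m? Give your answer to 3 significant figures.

Rearrange H = f²/(N·c) + f for N: N = f² / ((H − f)·c).
N = 58² / ((56100 − 58) × 0.024) = 3364 / 1345 ≈ 2.50.

f/2.50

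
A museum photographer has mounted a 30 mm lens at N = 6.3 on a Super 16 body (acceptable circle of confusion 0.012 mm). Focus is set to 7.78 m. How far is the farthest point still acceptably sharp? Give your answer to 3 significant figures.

Hyperfocal distance H = f²/(N·c) + f = 30²/(6.3 × 0.012) + 30 = 900/0.0756 + 30 ≈ 11934.8 mm ≈ 11.93 m.
Far limit Df = s·(H − f)/(H − s) = 7780 × (11934.8 − 30) / (11934.8 − 7780) = 7780 × 11904.8 / 4154.8 ≈ 22292 mm ≈ 22.3 m.

22.3 m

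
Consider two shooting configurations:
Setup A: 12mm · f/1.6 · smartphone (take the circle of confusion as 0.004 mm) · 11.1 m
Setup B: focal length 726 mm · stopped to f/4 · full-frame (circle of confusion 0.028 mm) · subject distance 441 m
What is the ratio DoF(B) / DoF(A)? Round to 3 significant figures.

5.76

Setup A: H = 12²/(1.6×0.004) + 12 ≈ 22512.0 mm; DoF = Df − Dn = 21885 − 7436 ≈ 14449 mm.
Setup B: H = 726²/(4×0.028) + 726 ≈ 4706761.7 mm; DoF = Df − Dn = 486516 − 403272 ≈ 83244 mm.
Ratio = 83244 / 14449 ≈ 5.76.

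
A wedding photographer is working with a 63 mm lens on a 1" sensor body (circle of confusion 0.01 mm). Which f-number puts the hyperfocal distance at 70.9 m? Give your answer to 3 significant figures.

f/5.60

Rearrange H = f²/(N·c) + f for N: N = f² / ((H − f)·c).
N = 63² / ((70900 − 63) × 0.01) = 3969 / 708.4 ≈ 5.60.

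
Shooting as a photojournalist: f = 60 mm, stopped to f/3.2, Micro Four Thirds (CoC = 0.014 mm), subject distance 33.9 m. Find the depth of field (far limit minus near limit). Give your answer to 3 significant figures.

34.7 m

Hyperfocal distance H = f²/(N·c) + f = 60²/(3.2 × 0.014) + 60 = 3600/0.0448 + 60 ≈ 80417.1 mm ≈ 80.42 m.
Near limit Dn = s·(H − f)/(H + s − 2f) = 33900 × (80417.1 − 60) / (80417.1 + 33900 − 2 × 60) = 33900 × 80357.1 / 114197.1 ≈ 23854 mm.
Far limit Df = s·(H − f)/(H − s) = 33900 × (80417.1 − 60) / (80417.1 − 33900) = 33900 × 80357.1 / 46517.1 ≈ 58561 mm.
Depth of field = Df − Dn = 58561 − 23854 ≈ 34707 mm ≈ 34.7 m.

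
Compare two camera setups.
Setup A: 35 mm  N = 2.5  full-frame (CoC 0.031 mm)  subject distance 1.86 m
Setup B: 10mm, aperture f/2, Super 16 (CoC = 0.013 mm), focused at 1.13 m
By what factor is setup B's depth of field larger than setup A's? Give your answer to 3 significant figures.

1.65

Setup A: H = 35²/(2.5×0.031) + 35 ≈ 15841.5 mm; DoF = Df − Dn = 2102.79 − 1667.47 ≈ 435.32 mm.
Setup B: H = 10²/(2×0.013) + 10 ≈ 3856.2 mm; DoF = Df − Dn = 1594.24 − 875.15 ≈ 719.09 mm.
Ratio = 719.09 / 435.32 ≈ 1.65.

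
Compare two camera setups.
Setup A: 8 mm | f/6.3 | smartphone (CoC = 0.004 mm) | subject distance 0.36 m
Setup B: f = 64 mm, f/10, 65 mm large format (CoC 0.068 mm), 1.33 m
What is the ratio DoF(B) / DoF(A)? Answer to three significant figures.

5.75

Setup A: H = 8²/(6.3×0.004) + 8 ≈ 2547.7 mm; DoF = Df − Dn = 417.92 − 316.18 ≈ 101.74 mm.
Setup B: H = 64²/(10×0.068) + 64 ≈ 6087.5 mm; DoF = Df − Dn = 1683.92 − 1099.01 ≈ 584.91 mm.
Ratio = 584.91 / 101.74 ≈ 5.75.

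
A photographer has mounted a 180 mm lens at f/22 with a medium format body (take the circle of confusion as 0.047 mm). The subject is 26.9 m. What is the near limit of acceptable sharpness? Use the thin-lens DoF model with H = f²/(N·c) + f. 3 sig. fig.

Hyperfocal distance H = f²/(N·c) + f = 180²/(22 × 0.047) + 180 = 32400/1.034 + 180 ≈ 31514.6 mm ≈ 31.51 m.
Near limit Dn = s·(H − f)/(H + s − 2f) = 26900 × (31514.6 − 180) / (31514.6 + 26900 − 2 × 180) = 26900 × 31334.6 / 58054.6 ≈ 14519 mm ≈ 14.5 m.

14.5 m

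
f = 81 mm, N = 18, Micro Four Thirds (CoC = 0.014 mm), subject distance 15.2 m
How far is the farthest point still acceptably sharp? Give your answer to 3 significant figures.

Hyperfocal distance H = f²/(N·c) + f = 81²/(18 × 0.014) + 81 = 6561/0.252 + 81 ≈ 26116.7 mm ≈ 26.12 m.
Far limit Df = s·(H − f)/(H − s) = 15200 × (26116.7 − 81) / (26116.7 − 15200) = 15200 × 26035.7 / 10916.7 ≈ 36251 mm ≈ 36.3 m.

36.3 m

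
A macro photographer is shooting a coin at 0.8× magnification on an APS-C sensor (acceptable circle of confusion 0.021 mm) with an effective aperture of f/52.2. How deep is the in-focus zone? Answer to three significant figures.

At magnification m, DoF ≈ 2·N_eff·c/m² = 2 × 52.2 × 0.021 / 0.8² = 2.192 / 0.64 ≈ 3.43 mm.

3.43 mm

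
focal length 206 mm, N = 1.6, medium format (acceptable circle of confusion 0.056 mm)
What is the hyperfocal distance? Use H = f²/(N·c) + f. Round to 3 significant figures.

Hyperfocal distance H = f²/(N·c) + f = 206²/(1.6 × 0.056) + 206 = 42436/0.0896 + 206 ≈ 473822.1 mm ≈ 474 m.

474 m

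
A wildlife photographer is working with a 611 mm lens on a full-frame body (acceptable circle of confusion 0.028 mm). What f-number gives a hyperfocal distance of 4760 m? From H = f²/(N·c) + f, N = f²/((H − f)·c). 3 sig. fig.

Rearrange H = f²/(N·c) + f for N: N = f² / ((H − f)·c).
N = 611² / ((4760000 − 611) × 0.028) = 373321 / 133263 ≈ 2.80.

f/2.80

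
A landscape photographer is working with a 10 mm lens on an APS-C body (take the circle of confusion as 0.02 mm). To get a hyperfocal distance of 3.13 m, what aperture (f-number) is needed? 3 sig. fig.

Rearrange H = f²/(N·c) + f for N: N = f² / ((H − f)·c).
N = 10² / ((3130 − 10) × 0.02) = 100 / 62.40 ≈ 1.60.

f/1.60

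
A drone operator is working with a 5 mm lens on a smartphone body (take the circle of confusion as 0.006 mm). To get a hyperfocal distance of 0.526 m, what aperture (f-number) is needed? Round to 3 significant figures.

f/8

Rearrange H = f²/(N·c) + f for N: N = f² / ((H − f)·c).
N = 5² / ((526 − 5) × 0.006) = 25 / 3.126 ≈ 8.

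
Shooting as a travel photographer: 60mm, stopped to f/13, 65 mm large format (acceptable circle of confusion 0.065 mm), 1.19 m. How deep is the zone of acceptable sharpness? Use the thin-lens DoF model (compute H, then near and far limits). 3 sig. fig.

0.679 m

Hyperfocal distance H = f²/(N·c) + f = 60²/(13 × 0.065) + 60 = 3600/0.845 + 60 ≈ 4320.4 mm ≈ 4.320 m.
Near limit Dn = s·(H − f)/(H + s − 2f) = 1190 × (4320.4 − 60) / (4320.4 + 1190 − 2 × 60) = 1190 × 4260.4 / 5390.4 ≈ 940.54 mm.
Far limit Df = s·(H − f)/(H − s) = 1190 × (4320.4 − 60) / (4320.4 − 1190) = 1190 × 4260.4 / 3130.4 ≈ 1619.57 mm.
Depth of field = Df − Dn = 1619.57 − 940.54 ≈ 679.03 mm ≈ 0.679 m.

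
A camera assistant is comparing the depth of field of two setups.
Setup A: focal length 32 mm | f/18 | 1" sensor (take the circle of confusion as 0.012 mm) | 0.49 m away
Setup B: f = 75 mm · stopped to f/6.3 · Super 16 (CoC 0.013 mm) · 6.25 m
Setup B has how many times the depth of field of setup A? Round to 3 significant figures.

11.9

Setup A: H = 32²/(18×0.012) + 32 ≈ 4772.7 mm; DoF = Df − Dn = 542.401 − 446.832 ≈ 95.569 mm.
Setup B: H = 75²/(6.3×0.013) + 75 ≈ 68756.3 mm; DoF = Df − Dn = 6867.4 − 5734.4 ≈ 1133.0 mm.
Ratio = 1133.0 / 95.569 ≈ 11.9.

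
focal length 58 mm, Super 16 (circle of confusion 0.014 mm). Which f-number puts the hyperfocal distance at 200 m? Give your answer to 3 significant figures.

f/1.20

Rearrange H = f²/(N·c) + f for N: N = f² / ((H − f)·c).
N = 58² / ((200000 − 58) × 0.014) = 3364 / 2799 ≈ 1.20.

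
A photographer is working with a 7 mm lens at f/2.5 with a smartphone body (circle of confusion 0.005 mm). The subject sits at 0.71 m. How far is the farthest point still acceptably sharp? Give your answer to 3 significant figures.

0.865 m

Hyperfocal distance H = f²/(N·c) + f = 7²/(2.5 × 0.005) + 7 = 49/0.0125 + 7 ≈ 3927.0 mm ≈ 3.927 m.
Far limit Df = s·(H − f)/(H − s) = 710 × (3927.0 − 7) / (3927.0 − 710) = 710 × 3920.0 / 3217.0 ≈ 865.15 mm ≈ 0.865 m.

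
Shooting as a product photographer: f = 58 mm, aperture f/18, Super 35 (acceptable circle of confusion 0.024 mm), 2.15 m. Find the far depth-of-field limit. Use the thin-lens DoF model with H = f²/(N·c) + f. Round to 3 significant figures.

2.94 m

Hyperfocal distance H = f²/(N·c) + f = 58²/(18 × 0.024) + 58 = 3364/0.432 + 58 ≈ 7845.0 mm ≈ 7.845 m.
Far limit Df = s·(H − f)/(H − s) = 2150 × (7845.0 − 58) / (7845.0 − 2150) = 2150 × 7787.0 / 5695.0 ≈ 2939.8 mm ≈ 2.94 m.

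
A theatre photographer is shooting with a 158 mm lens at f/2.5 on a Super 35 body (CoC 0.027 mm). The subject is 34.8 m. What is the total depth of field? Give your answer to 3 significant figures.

Hyperfocal distance H = f²/(N·c) + f = 158²/(2.5 × 0.027) + 158 = 24964/0.0675 + 158 ≈ 369995.0 mm ≈ 370.0 m.
Near limit Dn = s·(H − f)/(H + s − 2f) = 34800 × (369995.0 − 158) / (369995.0 + 34800 − 2 × 158) = 34800 × 369837.0 / 404479.0 ≈ 31819.5 mm.
Far limit Df = s·(H − f)/(H − s) = 34800 × (369995.0 − 158) / (369995.0 − 34800) = 34800 × 369837.0 / 335195.0 ≈ 38396.5 mm.
Depth of field = Df − Dn = 38396.5 − 31819.5 ≈ 6577.0 mm ≈ 6.58 m.

6.58 m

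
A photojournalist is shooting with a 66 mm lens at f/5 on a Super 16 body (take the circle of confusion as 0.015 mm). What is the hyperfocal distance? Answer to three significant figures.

58.1 m

Hyperfocal distance H = f²/(N·c) + f = 66²/(5 × 0.015) + 66 = 4356/0.075 + 66 ≈ 58146.0 mm ≈ 58.1 m.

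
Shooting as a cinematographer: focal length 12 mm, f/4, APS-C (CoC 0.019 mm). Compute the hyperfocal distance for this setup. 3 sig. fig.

1.91 m

Hyperfocal distance H = f²/(N·c) + f = 12²/(4 × 0.019) + 12 = 144/0.076 + 12 ≈ 1906.7 mm ≈ 1.91 m.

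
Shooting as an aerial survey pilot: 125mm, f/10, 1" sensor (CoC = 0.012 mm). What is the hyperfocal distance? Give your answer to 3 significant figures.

Hyperfocal distance H = f²/(N·c) + f = 125²/(10 × 0.012) + 125 = 15625/0.12 + 125 ≈ 130333.3 mm ≈ 130 m.

130 m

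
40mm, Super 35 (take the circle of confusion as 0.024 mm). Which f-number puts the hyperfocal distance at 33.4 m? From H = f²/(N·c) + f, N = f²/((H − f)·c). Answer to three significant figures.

f/2.00

Rearrange H = f²/(N·c) + f for N: N = f² / ((H − f)·c).
N = 40² / ((33400 − 40) × 0.024) = 1600 / 800.6 ≈ 2.00.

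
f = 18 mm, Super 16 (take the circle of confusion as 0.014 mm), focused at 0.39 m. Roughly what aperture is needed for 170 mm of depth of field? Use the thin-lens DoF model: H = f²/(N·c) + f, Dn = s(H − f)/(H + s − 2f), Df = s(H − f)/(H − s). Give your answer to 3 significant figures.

Write h = H − f = f²/(N·c). The thin-lens limits are Dn = s·h/(h + (s−f)) and Df = s·h/(h − (s−f)), so DoF = Df − Dn = 2·s·(s−f)·h / (h² − (s−f)²).
That is a quadratic in h: DoF·h² − 2·s·(s−f)·h − DoF·(s−f)² = 0 ⇒ h = (s−f)·(s + √(s² + DoF²)) / DoF = 372 × (390 + √(390² + 170²)) / 170 = 372 × (390 + 425.441) / 170 ≈ 1784.4 mm.
Then N = f²/(c·h) = 18² / (0.014 × 1784.4) = 324 / 24.981 ≈ 13.

f/13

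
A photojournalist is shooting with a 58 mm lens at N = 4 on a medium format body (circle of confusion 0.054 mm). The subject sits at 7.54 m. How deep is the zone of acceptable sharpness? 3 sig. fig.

9.42 m

Hyperfocal distance H = f²/(N·c) + f = 58²/(4 × 0.054) + 58 = 3364/0.216 + 58 ≈ 15632.1 mm ≈ 15.63 m.
Near limit Dn = s·(H − f)/(H + s − 2f) = 7540 × (15632.1 − 58) / (15632.1 + 7540 − 2 × 58) = 7540 × 15574.1 / 23056.1 ≈ 5093.2 mm.
Far limit Df = s·(H − f)/(H − s) = 7540 × (15632.1 − 58) / (15632.1 − 7540) = 7540 × 15574.1 / 8092.1 ≈ 14511.5 mm.
Depth of field = Df − Dn = 14511.5 − 5093.2 ≈ 9418.3 mm ≈ 9.42 m.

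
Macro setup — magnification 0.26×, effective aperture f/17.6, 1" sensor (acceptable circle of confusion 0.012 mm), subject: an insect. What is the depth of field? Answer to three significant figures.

At magnification m, DoF ≈ 2·N_eff·c/m² = 2 × 17.6 × 0.012 / 0.26² = 0.4224 / 0.0676 ≈ 6.25 mm.

6.25 mm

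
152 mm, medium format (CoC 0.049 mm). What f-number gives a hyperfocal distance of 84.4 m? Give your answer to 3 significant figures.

Rearrange H = f²/(N·c) + f for N: N = f² / ((H − f)·c).
N = 152² / ((84400 − 152) × 0.049) = 23104 / 4128 ≈ 5.60.

f/5.60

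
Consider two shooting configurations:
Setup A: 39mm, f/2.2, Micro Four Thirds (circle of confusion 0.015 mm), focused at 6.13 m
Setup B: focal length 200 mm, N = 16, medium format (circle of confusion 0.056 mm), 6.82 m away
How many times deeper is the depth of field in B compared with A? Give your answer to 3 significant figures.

1.25

Setup A: H = 39²/(2.2×0.015) + 39 ≈ 46129.9 mm; DoF = Df − Dn = 7063.4 − 5414.5 ≈ 1648.9 mm.
Setup B: H = 200²/(16×0.056) + 200 ≈ 44842.9 mm; DoF = Df − Dn = 8007.4 − 5939.3 ≈ 2068.1 mm.
Ratio = 2068.1 / 1648.9 ≈ 1.25.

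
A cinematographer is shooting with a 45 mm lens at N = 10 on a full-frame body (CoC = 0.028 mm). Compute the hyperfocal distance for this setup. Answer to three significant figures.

Hyperfocal distance H = f²/(N·c) + f = 45²/(10 × 0.028) + 45 = 2025/0.28 + 45 ≈ 7277.1 mm ≈ 7.28 m.

7.28 m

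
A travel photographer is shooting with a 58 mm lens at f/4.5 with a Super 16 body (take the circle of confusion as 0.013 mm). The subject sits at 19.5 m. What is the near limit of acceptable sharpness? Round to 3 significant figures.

Hyperfocal distance H = f²/(N·c) + f = 58²/(4.5 × 0.013) + 58 = 3364/0.0585 + 58 ≈ 57562.3 mm ≈ 57.56 m.
Near limit Dn = s·(H − f)/(H + s − 2f) = 19500 × (57562.3 − 58) / (57562.3 + 19500 − 2 × 58) = 19500 × 57504.3 / 76946.3 ≈ 14573 mm ≈ 14.6 m.

14.6 m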